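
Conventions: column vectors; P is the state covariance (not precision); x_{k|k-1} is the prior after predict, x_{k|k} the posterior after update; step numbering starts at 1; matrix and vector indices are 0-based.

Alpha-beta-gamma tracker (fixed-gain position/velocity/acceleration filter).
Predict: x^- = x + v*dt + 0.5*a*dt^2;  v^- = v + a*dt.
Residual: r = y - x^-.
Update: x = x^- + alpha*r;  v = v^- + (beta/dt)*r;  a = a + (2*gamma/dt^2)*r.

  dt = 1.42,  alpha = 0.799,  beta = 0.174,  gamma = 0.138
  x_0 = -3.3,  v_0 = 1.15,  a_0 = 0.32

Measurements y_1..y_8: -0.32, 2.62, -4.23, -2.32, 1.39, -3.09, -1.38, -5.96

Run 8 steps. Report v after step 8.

step 1: x_pred=-1.3444  r=1.0244  x^+=-0.5259  v^+=1.7299  a^+=0.4602
step 2: x_pred=2.3946  r=0.2254  x^+=2.5747  v^+=2.4110  a^+=0.4911
step 3: x_pred=6.4935  r=-10.7235  x^+=-2.0746  v^+=1.7944  a^+=-0.9767
step 4: x_pred=-0.5113  r=-1.8087  x^+=-1.9565  v^+=0.1858  a^+=-1.2243
step 5: x_pred=-2.9270  r=4.3170  x^+=0.5223  v^+=-1.0237  a^+=-0.6334
step 6: x_pred=-1.5700  r=-1.5200  x^+=-2.7845  v^+=-2.1094  a^+=-0.8415
step 7: x_pred=-6.6282  r=5.2482  x^+=-2.4349  v^+=-2.6612  a^+=-0.1231
step 8: x_pred=-6.3379  r=0.3779  x^+=-6.0360  v^+=-2.7897  a^+=-0.0714

v_post = -2.7897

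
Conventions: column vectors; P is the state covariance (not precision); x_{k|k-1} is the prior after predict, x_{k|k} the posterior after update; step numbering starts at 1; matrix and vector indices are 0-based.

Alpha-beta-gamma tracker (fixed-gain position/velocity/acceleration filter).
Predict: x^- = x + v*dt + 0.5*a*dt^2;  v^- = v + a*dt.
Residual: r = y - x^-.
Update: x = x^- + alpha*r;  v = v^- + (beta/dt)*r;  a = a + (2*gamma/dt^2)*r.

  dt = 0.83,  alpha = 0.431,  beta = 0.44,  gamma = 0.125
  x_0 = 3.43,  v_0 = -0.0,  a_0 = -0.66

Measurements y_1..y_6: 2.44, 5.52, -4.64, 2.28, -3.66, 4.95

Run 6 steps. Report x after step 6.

step 1: x_pred=3.2027  r=-0.7627  x^+=2.8740  v^+=-0.9521  a^+=-0.9368
step 2: x_pred=1.7610  r=3.7590  x^+=3.3812  v^+=0.2631  a^+=0.4273
step 3: x_pred=3.7467  r=-8.3867  x^+=0.1320  v^+=-3.8282  a^+=-2.6162
step 4: x_pred=-3.9465  r=6.2265  x^+=-1.2629  v^+=-2.6988  a^+=-0.3566
step 5: x_pred=-3.6257  r=-0.0343  x^+=-3.6405  v^+=-3.0130  a^+=-0.3690
step 6: x_pred=-6.2684  r=11.2184  x^+=-1.4332  v^+=2.6278  a^+=3.7021

x_post = -1.4332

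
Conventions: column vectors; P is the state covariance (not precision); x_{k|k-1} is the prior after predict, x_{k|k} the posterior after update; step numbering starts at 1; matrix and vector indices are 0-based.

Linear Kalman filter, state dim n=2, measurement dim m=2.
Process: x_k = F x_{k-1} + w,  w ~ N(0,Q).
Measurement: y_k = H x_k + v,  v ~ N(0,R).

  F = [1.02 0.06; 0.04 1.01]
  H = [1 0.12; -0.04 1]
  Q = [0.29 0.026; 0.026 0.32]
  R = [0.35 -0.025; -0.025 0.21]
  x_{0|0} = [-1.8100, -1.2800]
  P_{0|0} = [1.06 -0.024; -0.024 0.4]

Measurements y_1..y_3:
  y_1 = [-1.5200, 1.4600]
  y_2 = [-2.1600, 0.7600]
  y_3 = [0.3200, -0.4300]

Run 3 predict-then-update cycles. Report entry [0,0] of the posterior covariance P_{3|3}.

step 1: x^-=[-1.9230, -1.3652]  P^-=[1.3913 0.0687; 0.0687 0.7278]  S=[1.7683 0.0751; 0.0751 0.9345]  K=[0.7936 -0.0498; 0.0555 0.7714]  nu=[0.5668, 2.7483]  x^+=[-1.6100, 0.7863]  P^+=[0.2813 -0.0190; -0.0190 0.1598]
step 2: x^-=[-1.5950, 0.7297]  P^-=[0.5809 0.0275; 0.0275 0.4820]  S=[0.9444 0.0370; 0.0370 0.6907]  K=[0.6196 -0.0270; 0.0632 0.6928]  nu=[-0.6526, -0.0335]  x^+=[-1.9984, 0.6652]  P^+=[0.2190 -0.0124; -0.0124 0.1434]
step 3: x^-=[-1.9985, 0.5919]  P^-=[0.5169 0.0308; 0.0308 0.4656]  S=[0.8810 0.0409; 0.0409 0.6740]  K=[0.5919 -0.0208; 0.0666 0.6850]  nu=[2.2475, -1.1019]  x^+=[-0.6453, -0.0131]  P^+=[0.2090 -0.0108; -0.0108 0.1417]

P_post[0,0] = 0.2090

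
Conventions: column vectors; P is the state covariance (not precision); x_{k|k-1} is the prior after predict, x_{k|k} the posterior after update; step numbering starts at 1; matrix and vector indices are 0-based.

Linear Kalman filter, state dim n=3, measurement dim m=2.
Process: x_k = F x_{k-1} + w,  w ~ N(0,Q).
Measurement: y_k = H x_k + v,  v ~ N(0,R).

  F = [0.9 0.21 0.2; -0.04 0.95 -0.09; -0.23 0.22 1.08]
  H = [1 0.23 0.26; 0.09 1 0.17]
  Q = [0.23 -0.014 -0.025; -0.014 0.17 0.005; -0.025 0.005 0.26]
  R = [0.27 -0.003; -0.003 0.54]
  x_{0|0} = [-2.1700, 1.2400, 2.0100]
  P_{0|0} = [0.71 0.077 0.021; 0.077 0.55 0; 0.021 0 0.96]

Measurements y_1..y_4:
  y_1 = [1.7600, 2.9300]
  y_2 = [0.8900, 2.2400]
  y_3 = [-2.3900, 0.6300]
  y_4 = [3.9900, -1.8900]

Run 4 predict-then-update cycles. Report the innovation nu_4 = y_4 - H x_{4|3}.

step 1: x^-=[-1.2906, 1.0839, 2.9427]  P^-=[0.9044 0.1162 0.0918; 0.1162 0.6696 0.0152; 0.0918 0.0152 1.4257]  S=[1.4092 0.4363; 0.4363 1.2870]  K=[0.6999 -0.0716; 0.0339 0.5189; 0.2980 0.1055]  nu=[2.0362, 1.4620]  x^+=[0.0298, 1.9115, 3.7037]  P^+=[0.2513 -0.0268 -0.2153; -0.0268 0.3061 -0.1385; -0.2153 -0.1385 1.2588]
step 2: x^-=[1.1690, 1.4814, 4.4137]  P^-=[0.3981 -0.0119 -0.0319; -0.0119 0.4810 -0.1795; -0.0319 -0.1795 1.8002]  S=[0.7718 0.1511; 0.1511 1.0121]  K=[0.5130 -0.0582; -0.0200 0.4470; 0.5024 0.0472]  nu=[-1.7672, -0.0970]  x^+=[0.2680, 1.4734, 3.5212]  P^+=[0.2006 -0.0124 -0.2272; -0.0124 0.2811 -0.2269; -0.2272 -0.2269 1.5960]
step 3: x^-=[1.2549, 1.0721, 4.0654]  P^-=[0.3632 -0.0230 0.0175; -0.0230 0.4751 -0.3099; 0.0175 -0.3099 2.1521]  S=[0.7652 0.1213; 0.1213 0.9713]  K=[0.4811 -0.0470; -0.0624 0.4406; 0.6646 -0.0238]  nu=[-4.9485, -1.2462]  x^+=[-1.0671, 0.8317, 0.8061]  P^+=[0.1894 -0.0060 -0.2231; -0.0060 0.2903 -0.3037; -0.2231 -0.3037 1.8173]
step 4: x^-=[-0.6245, 0.7602, 1.2990]  P^-=[0.3608 -0.0328 0.0520; -0.0328 0.4978 -0.4085; 0.0520 -0.4085 2.3710]  S=[0.7805 0.1032; 0.1032 0.9660]  K=[0.4755 -0.0420; -0.0909 0.4500; 0.7467 -0.0805]  nu=[4.1019, -2.8149]  x^+=[1.4440, -0.8793, 4.5884]  P^+=[0.1868 -0.0033 -0.2212; -0.0033 0.3041 -0.3559; -0.2212 -0.3559 1.9419]

innov = [4.1019, -2.8149]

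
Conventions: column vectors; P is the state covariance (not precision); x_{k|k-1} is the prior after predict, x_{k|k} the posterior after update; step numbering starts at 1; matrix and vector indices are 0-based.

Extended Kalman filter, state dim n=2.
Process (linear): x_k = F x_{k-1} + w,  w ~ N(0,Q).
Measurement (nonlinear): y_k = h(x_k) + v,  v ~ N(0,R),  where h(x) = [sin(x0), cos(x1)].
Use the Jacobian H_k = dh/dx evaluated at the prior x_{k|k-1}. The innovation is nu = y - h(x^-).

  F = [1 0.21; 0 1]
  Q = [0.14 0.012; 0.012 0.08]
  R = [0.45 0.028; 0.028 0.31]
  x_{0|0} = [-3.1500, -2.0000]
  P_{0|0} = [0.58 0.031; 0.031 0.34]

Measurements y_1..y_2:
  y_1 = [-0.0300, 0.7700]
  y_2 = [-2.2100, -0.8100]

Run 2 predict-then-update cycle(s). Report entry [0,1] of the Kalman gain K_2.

K[0,1] = 0.0831

step 1: x^-=[-3.5700, -2.0000]  P^-=[0.7480 0.1144; 0.1144 0.4200]  H_jac=[-0.9096 0.0000; 0.0000 0.9093]  S=[1.0689 -0.0666; -0.0666 0.6573]  K=[-0.6307 0.0943; -0.0615 0.5748]  nu=[-0.4454, 1.1861]  x^+=[-3.1772, -1.2908]  P^+=[0.3091 0.0127; 0.0127 0.1941]
step 2: x^-=[-3.4483, -1.2908]  P^-=[0.4630 0.0655; 0.0655 0.2741]  H_jac=[-0.9533 0.0000; 0.0000 0.9611]  S=[0.8708 -0.0320; -0.0320 0.5631]  K=[-0.5038 0.0831; -0.0546 0.4646]  nu=[-2.5119, -1.0864]  x^+=[-2.2730, -1.6583]  P^+=[0.2354 0.0121; 0.0121 0.1483]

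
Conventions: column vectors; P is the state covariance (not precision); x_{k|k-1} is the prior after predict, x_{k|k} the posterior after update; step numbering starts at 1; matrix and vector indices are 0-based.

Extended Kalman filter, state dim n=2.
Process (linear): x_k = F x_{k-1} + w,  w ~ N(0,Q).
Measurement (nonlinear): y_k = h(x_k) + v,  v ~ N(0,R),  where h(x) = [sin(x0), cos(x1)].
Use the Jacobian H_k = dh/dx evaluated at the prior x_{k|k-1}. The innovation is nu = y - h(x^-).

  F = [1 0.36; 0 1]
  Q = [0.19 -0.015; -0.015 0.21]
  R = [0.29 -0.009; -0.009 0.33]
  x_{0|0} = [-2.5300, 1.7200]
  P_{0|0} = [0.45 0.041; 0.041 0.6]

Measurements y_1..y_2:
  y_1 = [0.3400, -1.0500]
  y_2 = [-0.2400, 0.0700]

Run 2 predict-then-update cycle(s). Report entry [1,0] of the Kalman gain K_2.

step 1: x^-=[-1.9108, 1.7200]  P^-=[0.7473 0.2420; 0.2420 0.8100]  H_jac=[-0.3335 0.0000; 0.0000 -0.9889]  S=[0.3731 0.0708; 0.0708 1.1221]  K=[-0.6351 -0.1732; -0.0818 -0.7087]  nu=[1.2828, -0.9013]  x^+=[-2.5693, 2.2538]  P^+=[0.5476 0.0520; 0.0520 0.2357]
step 2: x^-=[-1.7579, 2.2538]  P^-=[0.8056 0.1219; 0.1219 0.4457]  H_jac=[-0.1861 0.0000; 0.0000 -0.7757]  S=[0.3179 0.0086; 0.0086 0.5982]  K=[-0.4674 -0.1513; -0.0557 -0.5772]  nu=[0.7425, 0.7011]  x^+=[-2.2111, 1.8077]  P^+=[0.7212 0.0590; 0.0590 0.2449]

K[1,0] = -0.0557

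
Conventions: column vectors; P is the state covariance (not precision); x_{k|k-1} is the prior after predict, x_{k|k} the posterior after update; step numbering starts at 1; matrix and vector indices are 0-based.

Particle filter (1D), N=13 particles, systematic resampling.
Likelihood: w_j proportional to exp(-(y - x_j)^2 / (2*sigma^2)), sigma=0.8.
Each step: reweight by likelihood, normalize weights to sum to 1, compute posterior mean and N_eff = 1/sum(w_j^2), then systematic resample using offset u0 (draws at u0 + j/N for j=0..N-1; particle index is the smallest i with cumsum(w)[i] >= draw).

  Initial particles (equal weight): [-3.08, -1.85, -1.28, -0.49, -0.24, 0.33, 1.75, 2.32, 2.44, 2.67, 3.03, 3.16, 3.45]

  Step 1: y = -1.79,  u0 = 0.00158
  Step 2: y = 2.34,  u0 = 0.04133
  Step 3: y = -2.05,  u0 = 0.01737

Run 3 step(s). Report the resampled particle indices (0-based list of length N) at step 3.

step 1: w=[0.1075, 0.3932, 0.3218, 0.1053, 0.0604, 0.0118, 0.0000, 0.0000, 0.0000, 0.0000, 0.0000, 0.0000, 0.0000]  mean=-1.5326  Neff=3.5133  idx=[0, 0, 1, 1, 1, 1, 1, 2, 2, 2, 2, 3, 3]
step 2: w=[0.0000, 0.0000, 0.0003, 0.0003, 0.0003, 0.0003, 0.0003, 0.0090, 0.0090, 0.0090, 0.0090, 0.4813, 0.4813]  mean=-0.5203  Neff=2.1566  idx=[11, 11, 11, 11, 11, 11, 11, 12, 12, 12, 12, 12, 12]
step 3: w=[0.0769, 0.0769, 0.0769, 0.0769, 0.0769, 0.0769, 0.0769, 0.0769, 0.0769, 0.0769, 0.0769, 0.0769, 0.0769]  mean=-0.4900  Neff=13.0000  idx=[0, 1, 2, 3, 4, 5, 6, 7, 8, 9, 10, 11, 12]

resampled_idx = [0, 1, 2, 3, 4, 5, 6, 7, 8, 9, 10, 11, 12]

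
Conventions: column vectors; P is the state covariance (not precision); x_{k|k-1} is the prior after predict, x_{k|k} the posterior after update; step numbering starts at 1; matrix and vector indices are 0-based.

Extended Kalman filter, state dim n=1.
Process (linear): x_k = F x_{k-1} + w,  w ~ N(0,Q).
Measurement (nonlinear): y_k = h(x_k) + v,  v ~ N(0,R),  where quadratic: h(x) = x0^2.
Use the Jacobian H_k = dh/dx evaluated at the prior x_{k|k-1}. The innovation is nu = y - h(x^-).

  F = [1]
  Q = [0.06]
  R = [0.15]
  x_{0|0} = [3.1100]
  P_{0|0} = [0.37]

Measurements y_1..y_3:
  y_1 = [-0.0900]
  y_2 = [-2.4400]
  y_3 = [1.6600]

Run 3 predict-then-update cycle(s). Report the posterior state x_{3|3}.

x_post = [0.6841]

step 1: x^-=[3.1100]  P^-=[0.4300]  H_jac=[6.2200]  S=[16.7860]  K=[0.1593]  nu=[-9.7621]  x^+=[1.5546]  P^+=[0.0038]
step 2: x^-=[1.5546]  P^-=[0.0638]  H_jac=[3.1091]  S=[0.7671]  K=[0.2587]  nu=[-4.8566]  x^+=[0.2979]  P^+=[0.0125]
step 3: x^-=[0.2979]  P^-=[0.0725]  H_jac=[0.5958]  S=[0.1757]  K=[0.2458]  nu=[1.5712]  x^+=[0.6841]  P^+=[0.0619]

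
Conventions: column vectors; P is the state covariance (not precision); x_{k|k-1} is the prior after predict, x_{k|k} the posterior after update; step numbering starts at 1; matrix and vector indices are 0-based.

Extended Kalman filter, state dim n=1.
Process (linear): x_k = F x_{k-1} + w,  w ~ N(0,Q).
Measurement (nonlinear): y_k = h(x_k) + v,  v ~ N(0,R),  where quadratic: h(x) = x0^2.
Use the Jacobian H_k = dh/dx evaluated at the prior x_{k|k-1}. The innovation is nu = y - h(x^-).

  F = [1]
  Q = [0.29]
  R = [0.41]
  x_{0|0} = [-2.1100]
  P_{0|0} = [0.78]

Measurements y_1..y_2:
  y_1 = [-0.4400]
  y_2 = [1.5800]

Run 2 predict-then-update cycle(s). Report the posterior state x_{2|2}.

x_post = [-1.2150]

step 1: x^-=[-2.1100]  P^-=[1.0700]  H_jac=[-4.2200]  S=[19.4650]  K=[-0.2320]  nu=[-4.8921]  x^+=[-0.9752]  P^+=[0.0225]
step 2: x^-=[-0.9752]  P^-=[0.3125]  H_jac=[-1.9503]  S=[1.5988]  K=[-0.3813]  nu=[0.6291]  x^+=[-1.2150]  P^+=[0.0801]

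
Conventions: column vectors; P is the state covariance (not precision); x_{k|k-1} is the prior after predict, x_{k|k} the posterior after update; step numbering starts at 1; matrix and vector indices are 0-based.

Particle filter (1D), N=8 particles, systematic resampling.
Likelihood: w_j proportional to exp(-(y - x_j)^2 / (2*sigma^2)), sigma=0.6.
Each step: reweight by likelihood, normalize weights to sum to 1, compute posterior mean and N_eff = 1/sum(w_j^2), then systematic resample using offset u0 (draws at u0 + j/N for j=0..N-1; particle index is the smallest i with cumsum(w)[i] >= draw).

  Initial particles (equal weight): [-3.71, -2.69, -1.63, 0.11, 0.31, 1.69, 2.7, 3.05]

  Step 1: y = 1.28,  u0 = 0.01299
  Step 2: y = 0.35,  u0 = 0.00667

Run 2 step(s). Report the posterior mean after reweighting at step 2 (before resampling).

post_mean = 0.4256

step 1: w=[0.0000, 0.0000, 0.0000, 0.1162, 0.2106, 0.6159, 0.0473, 0.0100]  mean=1.2772  Neff=2.2751  idx=[3, 4, 4, 5, 5, 5, 5, 5]
step 2: w=[0.2771, 0.2995, 0.2995, 0.0248, 0.0248, 0.0248, 0.0248, 0.0248]  mean=0.4256  Neff=3.8576  idx=[0, 0, 0, 1, 1, 2, 2, 3]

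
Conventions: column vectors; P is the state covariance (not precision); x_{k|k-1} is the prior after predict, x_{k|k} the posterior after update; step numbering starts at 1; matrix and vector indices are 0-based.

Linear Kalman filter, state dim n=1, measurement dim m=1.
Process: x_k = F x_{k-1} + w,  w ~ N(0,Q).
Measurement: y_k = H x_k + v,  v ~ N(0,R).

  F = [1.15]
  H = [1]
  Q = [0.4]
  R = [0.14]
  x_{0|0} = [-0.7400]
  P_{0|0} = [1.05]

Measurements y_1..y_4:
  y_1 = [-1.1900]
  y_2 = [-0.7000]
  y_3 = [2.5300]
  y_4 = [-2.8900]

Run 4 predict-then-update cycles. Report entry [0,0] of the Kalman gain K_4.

K[0,0] = 0.7964

step 1: x^-=[-0.8510]  P^-=[1.7886]  S=[1.9286]  K=[0.9274]  nu=[-0.3390]  x^+=[-1.1654]  P^+=[0.1298]
step 2: x^-=[-1.3402]  P^-=[0.5717]  S=[0.7117]  K=[0.8033]  nu=[0.6402]  x^+=[-0.8259]  P^+=[0.1125]
step 3: x^-=[-0.9498]  P^-=[0.5487]  S=[0.6887]  K=[0.7967]  nu=[3.4798]  x^+=[1.8226]  P^+=[0.1115]
step 4: x^-=[2.0960]  P^-=[0.5475]  S=[0.6875]  K=[0.7964]  nu=[-4.9860]  x^+=[-1.8747]  P^+=[0.1115]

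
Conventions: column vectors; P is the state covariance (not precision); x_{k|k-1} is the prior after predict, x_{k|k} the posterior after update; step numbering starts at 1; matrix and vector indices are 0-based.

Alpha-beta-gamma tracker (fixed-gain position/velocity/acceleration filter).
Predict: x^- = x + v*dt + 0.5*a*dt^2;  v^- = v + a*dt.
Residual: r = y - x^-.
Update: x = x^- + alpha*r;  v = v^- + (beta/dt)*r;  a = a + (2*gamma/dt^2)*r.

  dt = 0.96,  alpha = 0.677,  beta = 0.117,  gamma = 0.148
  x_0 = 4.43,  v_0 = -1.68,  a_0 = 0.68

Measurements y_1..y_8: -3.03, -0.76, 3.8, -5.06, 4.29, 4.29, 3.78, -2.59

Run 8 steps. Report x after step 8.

x_post = 2.2224

step 1: x_pred=3.1305  r=-6.1605  x^+=-1.0401  v^+=-1.7780  a^+=-1.2986
step 2: x_pred=-3.3455  r=2.5855  x^+=-1.5951  v^+=-2.7096  a^+=-0.4682
step 3: x_pred=-4.4121  r=8.2121  x^+=1.1475  v^+=-2.1583  a^+=2.1693
step 4: x_pred=0.0752  r=-5.1352  x^+=-3.4013  v^+=-0.7016  a^+=0.5200
step 5: x_pred=-3.8352  r=8.1252  x^+=1.6655  v^+=0.7879  a^+=3.1297
step 6: x_pred=3.8641  r=0.4259  x^+=4.1524  v^+=3.8443  a^+=3.2665
step 7: x_pred=9.3481  r=-5.5681  x^+=5.5785  v^+=6.3015  a^+=1.4781
step 8: x_pred=12.3090  r=-14.8990  x^+=2.2224  v^+=5.9046  a^+=-3.3072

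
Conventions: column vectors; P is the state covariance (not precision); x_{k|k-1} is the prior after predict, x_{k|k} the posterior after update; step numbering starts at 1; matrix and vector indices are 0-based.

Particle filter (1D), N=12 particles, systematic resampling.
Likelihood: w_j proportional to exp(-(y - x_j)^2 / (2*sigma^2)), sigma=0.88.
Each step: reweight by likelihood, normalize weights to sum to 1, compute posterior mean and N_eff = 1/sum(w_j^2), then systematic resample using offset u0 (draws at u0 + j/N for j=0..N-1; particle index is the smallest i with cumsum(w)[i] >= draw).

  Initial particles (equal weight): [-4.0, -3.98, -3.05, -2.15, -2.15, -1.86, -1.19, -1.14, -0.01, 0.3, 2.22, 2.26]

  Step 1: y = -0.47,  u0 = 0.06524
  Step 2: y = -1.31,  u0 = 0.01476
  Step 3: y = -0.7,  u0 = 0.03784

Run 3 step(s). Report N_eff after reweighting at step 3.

step 1: w=[0.0001, 0.0001, 0.0037, 0.0442, 0.0442, 0.0785, 0.1955, 0.2045, 0.2383, 0.1863, 0.0026, 0.0022]  mean=-0.7494  Neff=5.5069  idx=[4, 5, 6, 6, 7, 7, 7, 8, 8, 9, 9, 9]
step 2: w=[0.0832, 0.1080, 0.1301, 0.1301, 0.1289, 0.1289, 0.1289, 0.0441, 0.0441, 0.0246, 0.0246, 0.0246]  mean=-1.1088  Neff=9.2637  idx=[0, 1, 1, 2, 3, 3, 4, 5, 5, 6, 7, 9]
step 3: w=[0.0304, 0.0496, 0.0496, 0.1013, 0.1013, 0.1013, 0.1044, 0.1044, 0.1044, 0.1044, 0.0870, 0.0620]  mean=-1.0698  Neff=10.9156  idx=[1, 2, 3, 4, 5, 6, 6, 7, 8, 9, 10, 11]

N_eff = 10.9156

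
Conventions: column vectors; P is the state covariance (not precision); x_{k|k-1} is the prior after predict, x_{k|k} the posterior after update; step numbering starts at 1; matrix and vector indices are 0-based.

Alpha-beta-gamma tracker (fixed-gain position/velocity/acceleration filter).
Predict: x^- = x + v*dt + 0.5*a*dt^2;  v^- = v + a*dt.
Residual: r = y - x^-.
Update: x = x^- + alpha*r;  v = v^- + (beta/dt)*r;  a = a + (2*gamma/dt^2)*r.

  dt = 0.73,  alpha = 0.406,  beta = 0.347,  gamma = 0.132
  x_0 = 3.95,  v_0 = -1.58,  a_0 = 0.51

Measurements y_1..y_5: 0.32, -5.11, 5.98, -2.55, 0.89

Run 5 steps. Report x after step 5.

x_post = -0.3241

step 1: x_pred=2.9325  r=-2.6125  x^+=1.8718  v^+=-2.4495  a^+=-0.7842
step 2: x_pred=-0.1253  r=-4.9847  x^+=-2.1491  v^+=-5.3915  a^+=-3.2537
step 3: x_pred=-6.9518  r=12.9318  x^+=-1.7015  v^+=-1.6196  a^+=3.1528
step 4: x_pred=-2.0437  r=-0.5063  x^+=-2.2493  v^+=0.4413  a^+=2.9020
step 5: x_pred=-1.1539  r=2.0439  x^+=-0.3241  v^+=3.5313  a^+=3.9145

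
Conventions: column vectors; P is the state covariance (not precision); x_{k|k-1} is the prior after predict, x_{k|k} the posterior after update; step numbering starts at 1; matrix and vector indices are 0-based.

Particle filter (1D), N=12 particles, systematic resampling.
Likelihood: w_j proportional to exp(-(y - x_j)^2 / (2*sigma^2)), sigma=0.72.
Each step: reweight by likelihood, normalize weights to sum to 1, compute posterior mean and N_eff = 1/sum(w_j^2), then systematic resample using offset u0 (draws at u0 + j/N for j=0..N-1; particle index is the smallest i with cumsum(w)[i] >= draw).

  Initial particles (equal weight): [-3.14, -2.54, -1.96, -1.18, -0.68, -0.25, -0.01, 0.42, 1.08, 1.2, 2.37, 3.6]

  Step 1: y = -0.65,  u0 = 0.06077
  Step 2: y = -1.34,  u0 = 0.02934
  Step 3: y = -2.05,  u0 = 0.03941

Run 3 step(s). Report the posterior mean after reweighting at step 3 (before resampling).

post_mean = -1.0721

step 1: w=[0.0006, 0.0081, 0.0485, 0.1935, 0.2534, 0.2174, 0.1709, 0.0841, 0.0141, 0.0093, 0.0000, 0.0000]  mean=-0.5124  Neff=5.3220  idx=[3, 3, 3, 4, 4, 4, 5, 5, 6, 6, 7, 8]
step 2: w=[0.1640, 0.1640, 0.1640, 0.1104, 0.1104, 0.1104, 0.0534, 0.0534, 0.0305, 0.0305, 0.0085, 0.0006]  mean=-0.8287  Neff=8.0097  idx=[0, 0, 1, 1, 2, 2, 3, 4, 4, 5, 6, 8]
step 3: w=[0.1336, 0.1336, 0.1336, 0.1336, 0.1336, 0.1336, 0.0453, 0.0453, 0.0453, 0.0453, 0.0122, 0.0050]  mean=-1.0721  Neff=8.6621  idx=[0, 0, 1, 2, 2, 3, 4, 4, 5, 5, 7, 9]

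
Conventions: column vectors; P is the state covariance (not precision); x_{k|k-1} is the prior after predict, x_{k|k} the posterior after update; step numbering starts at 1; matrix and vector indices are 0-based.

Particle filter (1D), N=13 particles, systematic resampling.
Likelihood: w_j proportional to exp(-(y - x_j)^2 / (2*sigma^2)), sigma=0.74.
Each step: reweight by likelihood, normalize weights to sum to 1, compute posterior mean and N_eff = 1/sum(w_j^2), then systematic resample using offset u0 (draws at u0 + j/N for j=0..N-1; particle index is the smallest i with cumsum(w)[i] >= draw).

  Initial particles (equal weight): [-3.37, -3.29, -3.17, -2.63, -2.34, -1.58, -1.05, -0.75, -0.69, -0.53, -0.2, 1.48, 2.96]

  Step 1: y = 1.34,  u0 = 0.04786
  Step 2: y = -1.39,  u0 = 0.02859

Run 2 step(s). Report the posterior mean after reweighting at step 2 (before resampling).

step 1: w=[0.0000, 0.0000, 0.0000, 0.0000, 0.0000, 0.0003, 0.0043, 0.0145, 0.0182, 0.0322, 0.0898, 0.7694, 0.0713]  mean=1.2864  Neff=1.6482  idx=[9, 10, 11, 11, 11, 11, 11, 11, 11, 11, 11, 11, 12]
step 2: w=[0.6452, 0.3479, 0.0007, 0.0007, 0.0007, 0.0007, 0.0007, 0.0007, 0.0007, 0.0007, 0.0007, 0.0007, 0.0000]  mean=-0.4014  Neff=1.8609  idx=[0, 0, 0, 0, 0, 0, 0, 0, 0, 1, 1, 1, 1]

post_mean = -0.4014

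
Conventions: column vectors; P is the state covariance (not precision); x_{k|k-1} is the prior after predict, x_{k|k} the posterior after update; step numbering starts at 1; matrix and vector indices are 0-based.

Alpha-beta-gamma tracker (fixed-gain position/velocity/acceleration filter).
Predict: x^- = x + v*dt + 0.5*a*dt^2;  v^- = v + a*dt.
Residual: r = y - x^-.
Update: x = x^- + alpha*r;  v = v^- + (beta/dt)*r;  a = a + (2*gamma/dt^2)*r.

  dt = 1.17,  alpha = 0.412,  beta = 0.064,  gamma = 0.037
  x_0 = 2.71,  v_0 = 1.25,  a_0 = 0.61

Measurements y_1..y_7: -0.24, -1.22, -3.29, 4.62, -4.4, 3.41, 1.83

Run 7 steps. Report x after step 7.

x_post = 1.1548

step 1: x_pred=4.5900  r=-4.8300  x^+=2.6000  v^+=1.6995  a^+=0.3489
step 2: x_pred=4.8273  r=-6.0473  x^+=2.3358  v^+=1.7769  a^+=0.0220
step 3: x_pred=4.4298  r=-7.7198  x^+=1.2493  v^+=1.3804  a^+=-0.3953
step 4: x_pred=2.5937  r=2.0263  x^+=3.4285  v^+=1.0287  a^+=-0.2858
step 5: x_pred=4.4365  r=-8.8365  x^+=0.7959  v^+=0.2109  a^+=-0.7635
step 6: x_pred=0.5201  r=2.8899  x^+=1.7107  v^+=-0.5242  a^+=-0.6072
step 7: x_pred=0.6818  r=1.1482  x^+=1.1548  v^+=-1.1719  a^+=-0.5452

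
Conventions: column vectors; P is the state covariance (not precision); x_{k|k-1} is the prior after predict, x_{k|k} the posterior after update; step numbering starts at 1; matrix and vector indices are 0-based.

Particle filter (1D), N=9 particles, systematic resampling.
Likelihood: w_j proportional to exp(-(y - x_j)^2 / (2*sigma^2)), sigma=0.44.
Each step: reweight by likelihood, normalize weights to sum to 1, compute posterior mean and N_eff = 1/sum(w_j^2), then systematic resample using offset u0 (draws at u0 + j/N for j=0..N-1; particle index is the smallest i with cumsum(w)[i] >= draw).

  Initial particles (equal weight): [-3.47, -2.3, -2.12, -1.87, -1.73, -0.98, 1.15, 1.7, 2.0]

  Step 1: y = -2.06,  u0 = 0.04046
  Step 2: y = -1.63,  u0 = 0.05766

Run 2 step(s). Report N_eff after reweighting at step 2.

N_eff = 7.8597

step 1: w=[0.0016, 0.2412, 0.2773, 0.2549, 0.2112, 0.0138, 0.0000, 0.0000, 0.0000]  mean=-2.0038  Neff=4.0844  idx=[1, 1, 2, 2, 2, 3, 3, 4, 4]
step 2: w=[0.0530, 0.0530, 0.0910, 0.0910, 0.0910, 0.1457, 0.1457, 0.1648, 0.1648]  mean=-1.9377  Neff=7.8597  idx=[1, 2, 3, 5, 5, 6, 7, 8, 8]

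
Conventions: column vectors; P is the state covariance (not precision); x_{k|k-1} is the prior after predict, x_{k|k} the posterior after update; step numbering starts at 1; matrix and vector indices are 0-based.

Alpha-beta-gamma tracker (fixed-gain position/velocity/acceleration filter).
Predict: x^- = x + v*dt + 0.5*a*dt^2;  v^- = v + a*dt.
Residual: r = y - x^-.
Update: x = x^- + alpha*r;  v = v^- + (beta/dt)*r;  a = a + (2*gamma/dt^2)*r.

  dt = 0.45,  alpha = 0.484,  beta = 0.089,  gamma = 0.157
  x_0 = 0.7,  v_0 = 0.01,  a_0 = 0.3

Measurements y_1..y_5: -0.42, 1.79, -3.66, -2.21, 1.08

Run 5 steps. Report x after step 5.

x_post = -1.6653

step 1: x_pred=0.7349  r=-1.1549  x^+=0.1759  v^+=-0.0834  a^+=-1.4908
step 2: x_pred=-0.0126  r=1.8026  x^+=0.8599  v^+=-0.3977  a^+=1.3043
step 3: x_pred=0.8130  r=-4.4730  x^+=-1.3520  v^+=-0.6955  a^+=-5.6315
step 4: x_pred=-2.2351  r=0.0251  x^+=-2.2230  v^+=-3.2247  a^+=-5.5926
step 5: x_pred=-4.2403  r=5.3203  x^+=-1.6653  v^+=-4.6891  a^+=2.6572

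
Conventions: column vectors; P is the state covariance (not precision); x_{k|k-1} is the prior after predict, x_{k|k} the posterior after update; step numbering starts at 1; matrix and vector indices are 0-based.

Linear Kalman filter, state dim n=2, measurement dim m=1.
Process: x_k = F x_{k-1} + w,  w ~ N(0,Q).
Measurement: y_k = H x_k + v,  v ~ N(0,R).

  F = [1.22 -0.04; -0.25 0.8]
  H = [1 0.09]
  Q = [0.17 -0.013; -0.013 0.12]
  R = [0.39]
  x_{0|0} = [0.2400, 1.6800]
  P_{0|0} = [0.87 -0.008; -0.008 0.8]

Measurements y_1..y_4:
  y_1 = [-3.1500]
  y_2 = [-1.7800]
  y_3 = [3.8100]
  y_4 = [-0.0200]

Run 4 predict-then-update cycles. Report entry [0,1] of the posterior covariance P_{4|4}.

P_post[0,1] = -0.1209

step 1: x^-=[0.2256, 1.2840]  P^-=[1.4670 -0.3118; -0.3118 0.6896]  S=[1.8064]  K=[0.7965; -0.1383]  nu=[-3.4912]  x^+=[-2.5553, 1.7667]  P^+=[0.3208 -0.1129; -0.1129 0.6550]
step 2: x^-=[-3.1881, 2.0522]  P^-=[0.6596 -0.2431; -0.2431 0.6044]  S=[1.0107]  K=[0.6309; -0.1867]  nu=[1.2234]  x^+=[-2.4162, 1.8238]  P^+=[0.2572 -0.1240; -0.1240 0.5692]
step 3: x^-=[-3.0207, 2.0631]  P^-=[0.5659 -0.2320; -0.2320 0.5500]  S=[0.9186]  K=[0.5933; -0.1987]  nu=[6.6451]  x^+=[0.9218, 0.7430]  P^+=[0.2425 -0.1237; -0.1237 0.5137]
step 4: x^-=[1.0949, 0.3639]  P^-=[0.5439 -0.2254; -0.2254 0.5134]  S=[0.8975]  K=[0.5834; -0.1997]  nu=[-1.1477]  x^+=[0.4254, 0.5931]  P^+=[0.2384 -0.1209; -0.1209 0.4777]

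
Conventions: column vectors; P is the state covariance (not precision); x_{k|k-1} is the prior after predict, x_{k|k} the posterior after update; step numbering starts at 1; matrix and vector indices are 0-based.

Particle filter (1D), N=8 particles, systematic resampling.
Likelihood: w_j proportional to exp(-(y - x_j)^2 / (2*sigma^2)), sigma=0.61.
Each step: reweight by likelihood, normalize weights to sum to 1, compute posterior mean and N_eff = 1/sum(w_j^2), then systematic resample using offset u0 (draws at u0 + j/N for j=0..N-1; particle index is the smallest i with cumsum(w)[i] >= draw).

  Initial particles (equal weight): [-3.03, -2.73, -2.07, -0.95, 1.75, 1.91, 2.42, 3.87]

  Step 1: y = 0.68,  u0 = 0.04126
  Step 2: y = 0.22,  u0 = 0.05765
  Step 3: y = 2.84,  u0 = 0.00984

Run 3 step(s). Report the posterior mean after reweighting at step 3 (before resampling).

step 1: w=[0.0000, 0.0000, 0.0001, 0.0720, 0.5492, 0.3349, 0.0438, 0.0000]  mean=1.6381  Neff=2.3759  idx=[3, 4, 4, 4, 4, 5, 5, 5]
step 2: w=[0.4016, 0.1088, 0.1088, 0.1088, 0.1088, 0.0544, 0.0544, 0.0544]  mean=0.6919  Neff=4.5980  idx=[0, 0, 0, 1, 2, 3, 4, 6]
step 3: w=[0.0000, 0.0000, 0.0000, 0.1804, 0.1804, 0.1804, 0.1804, 0.2785]  mean=1.7946  Neff=4.8147  idx=[3, 3, 4, 5, 5, 6, 7, 7]

post_mean = 1.7946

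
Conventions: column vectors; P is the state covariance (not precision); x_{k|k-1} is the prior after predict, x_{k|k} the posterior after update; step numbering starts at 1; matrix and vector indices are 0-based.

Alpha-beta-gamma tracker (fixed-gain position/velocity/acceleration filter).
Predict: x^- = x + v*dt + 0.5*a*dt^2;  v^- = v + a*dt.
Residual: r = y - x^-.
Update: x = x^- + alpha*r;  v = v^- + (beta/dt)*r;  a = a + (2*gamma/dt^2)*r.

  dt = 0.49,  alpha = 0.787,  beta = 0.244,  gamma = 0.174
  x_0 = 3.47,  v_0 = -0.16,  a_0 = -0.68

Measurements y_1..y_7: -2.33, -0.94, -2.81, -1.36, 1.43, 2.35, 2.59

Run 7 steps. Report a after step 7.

step 1: x_pred=3.3100  r=-5.6400  x^+=-1.1287  v^+=-3.3017  a^+=-8.8545
step 2: x_pred=-3.8095  r=2.8695  x^+=-1.5512  v^+=-6.2115  a^+=-4.6955
step 3: x_pred=-5.1585  r=2.3485  x^+=-3.3102  v^+=-7.3428  a^+=-1.2915
step 4: x_pred=-7.0633  r=5.7033  x^+=-2.5748  v^+=-5.1357  a^+=6.9748
step 5: x_pred=-4.2540  r=5.6840  x^+=0.2193  v^+=1.1123  a^+=15.2131
step 6: x_pred=2.5907  r=-0.2407  x^+=2.4013  v^+=8.4469  a^+=14.8642
step 7: x_pred=8.3247  r=-5.7347  x^+=3.8115  v^+=12.8747  a^+=6.5524

a_post = 6.5524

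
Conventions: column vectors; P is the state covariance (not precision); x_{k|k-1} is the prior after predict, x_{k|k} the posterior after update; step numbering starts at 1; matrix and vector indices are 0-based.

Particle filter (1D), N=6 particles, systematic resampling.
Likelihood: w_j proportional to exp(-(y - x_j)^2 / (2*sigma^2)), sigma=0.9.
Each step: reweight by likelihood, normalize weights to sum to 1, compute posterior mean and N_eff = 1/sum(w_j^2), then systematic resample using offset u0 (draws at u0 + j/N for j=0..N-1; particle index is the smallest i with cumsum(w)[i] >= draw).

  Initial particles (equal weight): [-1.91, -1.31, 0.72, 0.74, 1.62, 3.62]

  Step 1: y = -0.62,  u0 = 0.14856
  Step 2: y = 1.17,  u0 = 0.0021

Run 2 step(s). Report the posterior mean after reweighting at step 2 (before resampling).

step 1: w=[0.1991, 0.4146, 0.1836, 0.1776, 0.0251, 0.0000]  mean=-0.6191  Neff=3.6050  idx=[0, 1, 1, 2, 3, 4]
step 2: w=[0.0011, 0.0083, 0.0083, 0.3263, 0.3298, 0.3263]  mean=0.9838  Neff=3.1074  idx=[1, 3, 3, 4, 4, 5]

post_mean = 0.9838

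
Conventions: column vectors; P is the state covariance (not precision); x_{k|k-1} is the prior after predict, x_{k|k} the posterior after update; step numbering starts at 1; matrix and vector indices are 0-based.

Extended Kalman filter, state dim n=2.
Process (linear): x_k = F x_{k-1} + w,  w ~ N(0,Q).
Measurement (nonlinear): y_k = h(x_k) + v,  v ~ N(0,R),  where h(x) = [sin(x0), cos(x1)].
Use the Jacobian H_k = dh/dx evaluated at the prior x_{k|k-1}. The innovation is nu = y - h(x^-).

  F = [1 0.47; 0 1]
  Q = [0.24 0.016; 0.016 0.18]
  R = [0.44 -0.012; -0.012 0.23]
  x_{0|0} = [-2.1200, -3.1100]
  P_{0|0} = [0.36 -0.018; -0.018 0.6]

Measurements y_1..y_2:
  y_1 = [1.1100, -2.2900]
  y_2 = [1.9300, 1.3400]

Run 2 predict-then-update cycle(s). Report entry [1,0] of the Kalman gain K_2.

K[1,0] = 0.3219

step 1: x^-=[-3.5817, -3.1100]  P^-=[0.7156 0.2800; 0.2800 0.7800]  H_jac=[-0.9047 0.0000; 0.0000 0.0316]  S=[1.0257 -0.0200; -0.0200 0.2308]  K=[-0.6315 -0.0164; -0.2453 0.0855]  nu=[0.6840, -1.2905]  x^+=[-3.9925, -3.3881]  P^+=[0.3069 0.1204; 0.1204 0.7158]
step 2: x^-=[-5.5849, -3.3881]  P^-=[0.8182 0.4728; 0.4728 0.8958]  H_jac=[0.7659 0.0000; 0.0000 -0.2440]  S=[0.9200 -0.1004; -0.1004 0.2833]  K=[0.6624 -0.1726; 0.3219 -0.6574]  nu=[1.2871, 2.3098]  x^+=[-5.1310, -4.4923]  P^+=[0.3832 0.1952; 0.1952 0.6355]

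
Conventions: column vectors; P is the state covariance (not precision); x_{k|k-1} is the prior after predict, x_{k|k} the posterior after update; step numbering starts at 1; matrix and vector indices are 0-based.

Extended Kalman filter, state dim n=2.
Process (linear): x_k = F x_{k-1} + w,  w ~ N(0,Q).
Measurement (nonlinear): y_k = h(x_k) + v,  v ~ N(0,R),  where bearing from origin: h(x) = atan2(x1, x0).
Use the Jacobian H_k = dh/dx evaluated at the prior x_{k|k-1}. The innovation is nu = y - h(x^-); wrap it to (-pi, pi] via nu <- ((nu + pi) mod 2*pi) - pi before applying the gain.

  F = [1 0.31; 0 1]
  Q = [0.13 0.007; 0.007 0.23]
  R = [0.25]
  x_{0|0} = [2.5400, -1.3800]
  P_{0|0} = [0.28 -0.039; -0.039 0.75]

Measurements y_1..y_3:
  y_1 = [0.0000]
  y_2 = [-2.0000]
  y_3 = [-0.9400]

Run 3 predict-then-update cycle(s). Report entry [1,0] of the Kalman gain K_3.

step 1: x^-=[2.1122, -1.3800]  P^-=[0.4579 0.2005; 0.2005 0.9800]  H_jac=[0.2168 0.3318]  S=[0.4083]  K=[0.4061; 0.9029]  nu=[0.5787]  x^+=[2.3472, -0.8574]  P^+=[0.3906 0.0508; 0.0508 0.6471]
step 2: x^-=[2.0814, -0.8574]  P^-=[0.6143 0.2584; 0.2584 0.8771]  H_jac=[0.1692 0.4107]  S=[0.4515]  K=[0.4653; 0.8948]  nu=[-1.6092]  x^+=[1.3326, -2.2974]  P^+=[0.5165 0.0704; 0.0704 0.5156]
step 3: x^-=[0.6204, -2.2974]  P^-=[0.7397 0.2373; 0.2373 0.7456]  H_jac=[0.4057 0.1096]  S=[0.4018]  K=[0.8116; 0.4429]  nu=[0.3670]  x^+=[0.9183, -2.1349]  P^+=[0.4751 0.0929; 0.0929 0.6668]

K[1,0] = 0.4429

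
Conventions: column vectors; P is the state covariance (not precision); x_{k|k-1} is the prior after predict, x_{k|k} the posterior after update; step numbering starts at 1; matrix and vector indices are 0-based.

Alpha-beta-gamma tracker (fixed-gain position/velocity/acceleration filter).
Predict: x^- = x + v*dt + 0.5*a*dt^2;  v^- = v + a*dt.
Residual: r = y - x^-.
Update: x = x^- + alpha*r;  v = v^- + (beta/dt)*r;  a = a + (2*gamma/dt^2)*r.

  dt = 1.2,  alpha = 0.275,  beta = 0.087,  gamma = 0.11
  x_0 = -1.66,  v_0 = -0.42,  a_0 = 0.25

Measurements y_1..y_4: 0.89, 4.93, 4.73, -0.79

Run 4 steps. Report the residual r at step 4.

resid = -9.8174

step 1: x_pred=-1.9840  r=2.8740  x^+=-1.1936  v^+=0.0884  a^+=0.6891
step 2: x_pred=-0.5915  r=5.5215  x^+=0.9269  v^+=1.3156  a^+=1.5326
step 3: x_pred=3.6091  r=1.1209  x^+=3.9174  v^+=3.2360  a^+=1.7039
step 4: x_pred=9.0274  r=-9.8174  x^+=6.3276  v^+=4.5689  a^+=0.2040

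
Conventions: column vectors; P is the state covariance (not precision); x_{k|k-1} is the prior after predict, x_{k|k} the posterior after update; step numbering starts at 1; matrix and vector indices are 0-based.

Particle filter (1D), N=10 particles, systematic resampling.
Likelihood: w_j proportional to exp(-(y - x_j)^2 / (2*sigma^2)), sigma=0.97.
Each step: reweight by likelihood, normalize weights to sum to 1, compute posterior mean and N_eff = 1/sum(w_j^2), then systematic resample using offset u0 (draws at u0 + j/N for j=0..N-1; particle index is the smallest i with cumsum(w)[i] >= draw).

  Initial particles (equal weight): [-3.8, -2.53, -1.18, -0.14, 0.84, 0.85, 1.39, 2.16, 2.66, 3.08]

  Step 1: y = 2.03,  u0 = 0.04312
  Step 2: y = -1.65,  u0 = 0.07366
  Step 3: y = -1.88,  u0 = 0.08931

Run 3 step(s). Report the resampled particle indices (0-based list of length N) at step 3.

resampled_idx = [0, 1, 2, 3, 4, 5, 6, 7, 8, 9]

step 1: w=[0.0000, 0.0000, 0.0010, 0.0195, 0.1123, 0.1137, 0.1917, 0.2362, 0.1930, 0.1326]  mean=1.8855  Neff=5.7710  idx=[4, 5, 5, 6, 7, 7, 7, 8, 8, 9]
step 2: w=[0.3139, 0.3057, 0.3057, 0.0624, 0.0038, 0.0038, 0.0038, 0.0004, 0.0004, 0.0001]  mean=0.8971  Neff=3.4553  idx=[0, 0, 0, 1, 1, 1, 2, 2, 2, 3]
step 3: w=[0.1111, 0.1111, 0.1111, 0.1079, 0.1079, 0.1079, 0.1079, 0.1079, 0.1079, 0.0193]  mean=0.8571  Neff=9.3233  idx=[0, 1, 2, 3, 4, 5, 6, 7, 8, 9]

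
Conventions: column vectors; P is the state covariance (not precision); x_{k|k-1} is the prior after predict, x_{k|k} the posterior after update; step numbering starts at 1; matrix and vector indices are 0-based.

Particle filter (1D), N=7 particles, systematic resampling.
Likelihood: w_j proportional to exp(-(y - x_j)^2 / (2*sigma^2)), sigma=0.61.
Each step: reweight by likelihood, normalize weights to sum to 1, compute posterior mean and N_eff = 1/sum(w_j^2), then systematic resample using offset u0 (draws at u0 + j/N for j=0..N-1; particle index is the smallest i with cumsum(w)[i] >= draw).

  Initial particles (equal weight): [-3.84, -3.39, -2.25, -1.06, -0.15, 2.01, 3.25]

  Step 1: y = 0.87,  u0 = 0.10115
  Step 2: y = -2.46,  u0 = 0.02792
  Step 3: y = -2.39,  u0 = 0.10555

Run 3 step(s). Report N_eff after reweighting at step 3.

step 1: w=[0.0000, 0.0000, 0.0000, 0.0156, 0.5764, 0.4068, 0.0012]  mean=0.7185  Neff=2.0082  idx=[4, 4, 4, 4, 5, 5, 5]
step 2: w=[0.2500, 0.2500, 0.2500, 0.2500, 0.0000, 0.0000, 0.0000]  mean=-0.1500  Neff=4.0000  idx=[0, 0, 1, 1, 2, 2, 3]
step 3: w=[0.1429, 0.1429, 0.1429, 0.1429, 0.1429, 0.1429, 0.1429]  mean=-0.1500  Neff=7.0000  idx=[0, 1, 2, 3, 4, 5, 6]

N_eff = 7.0000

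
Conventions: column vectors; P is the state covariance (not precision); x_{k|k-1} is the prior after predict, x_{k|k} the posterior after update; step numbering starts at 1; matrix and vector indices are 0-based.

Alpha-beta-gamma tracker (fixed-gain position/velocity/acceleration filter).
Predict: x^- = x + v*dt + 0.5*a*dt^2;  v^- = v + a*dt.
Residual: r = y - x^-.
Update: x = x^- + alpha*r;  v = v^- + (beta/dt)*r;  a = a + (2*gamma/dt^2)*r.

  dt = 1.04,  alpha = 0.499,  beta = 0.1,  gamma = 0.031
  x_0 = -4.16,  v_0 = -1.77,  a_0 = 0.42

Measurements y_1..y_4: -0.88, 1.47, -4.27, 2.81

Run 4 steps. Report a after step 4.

step 1: x_pred=-5.7737  r=4.8937  x^+=-3.3317  v^+=-0.8627  a^+=0.7005
step 2: x_pred=-3.8500  r=5.3200  x^+=-1.1953  v^+=0.3774  a^+=1.0055
step 3: x_pred=-0.2591  r=-4.0109  x^+=-2.2605  v^+=1.0375  a^+=0.7756
step 4: x_pred=-0.7621  r=3.5721  x^+=1.0204  v^+=2.1875  a^+=0.9803

a_post = 0.9803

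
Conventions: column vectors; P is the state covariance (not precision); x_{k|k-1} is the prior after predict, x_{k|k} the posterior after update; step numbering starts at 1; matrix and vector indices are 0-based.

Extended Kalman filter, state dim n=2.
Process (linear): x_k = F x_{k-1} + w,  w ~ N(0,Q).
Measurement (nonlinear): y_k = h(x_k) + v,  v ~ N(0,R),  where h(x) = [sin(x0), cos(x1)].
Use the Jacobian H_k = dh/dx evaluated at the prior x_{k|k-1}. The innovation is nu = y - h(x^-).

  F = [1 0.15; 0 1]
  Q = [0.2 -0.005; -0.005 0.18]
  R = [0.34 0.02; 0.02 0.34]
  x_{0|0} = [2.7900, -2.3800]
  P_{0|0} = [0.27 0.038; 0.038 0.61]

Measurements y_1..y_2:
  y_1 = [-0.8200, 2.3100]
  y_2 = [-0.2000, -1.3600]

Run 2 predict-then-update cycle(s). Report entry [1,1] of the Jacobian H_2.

H_jac[1,1] = -0.0527

step 1: x^-=[2.4330, -2.3800]  P^-=[0.4951 0.1245; 0.1245 0.7900]  H_jac=[-0.7593 0.0000; 0.0000 0.6901]  S=[0.6254 -0.0452; -0.0452 0.7162]  K=[-0.5951 0.0824; -0.0965 0.7551]  nu=[-1.4708, 3.0337]  x^+=[3.5582, 0.0527]  P^+=[0.2643 0.0233; 0.0233 0.3692]
step 2: x^-=[3.5661, 0.0527]  P^-=[0.4796 0.0737; 0.0737 0.5492]  H_jac=[-0.9112 0.0000; 0.0000 -0.0527]  S=[0.7383 0.0235; 0.0235 0.3415]  K=[-0.5929 0.0295; -0.0885 -0.0786]  nu=[0.2119, -2.3586]  x^+=[3.3709, 0.2194]  P^+=[0.2206 0.0347; 0.0347 0.5410]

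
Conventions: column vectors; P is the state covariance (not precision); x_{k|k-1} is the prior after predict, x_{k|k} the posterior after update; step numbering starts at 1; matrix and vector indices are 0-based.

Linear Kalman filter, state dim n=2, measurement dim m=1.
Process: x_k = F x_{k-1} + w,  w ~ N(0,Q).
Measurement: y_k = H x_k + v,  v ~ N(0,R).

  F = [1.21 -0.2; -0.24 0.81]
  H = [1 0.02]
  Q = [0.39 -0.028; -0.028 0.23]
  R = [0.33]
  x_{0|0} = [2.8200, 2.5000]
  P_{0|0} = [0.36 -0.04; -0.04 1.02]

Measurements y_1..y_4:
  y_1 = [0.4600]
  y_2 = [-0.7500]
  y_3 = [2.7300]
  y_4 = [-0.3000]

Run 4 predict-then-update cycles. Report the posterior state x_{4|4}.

x_post = [0.3465, 0.6656]

step 1: x^-=[2.9122, 1.3482]  P^-=[0.9772 -0.3389; -0.3389 0.9355]  S=[1.2941]  K=[0.7499; -0.2474]  nu=[-2.4792]  x^+=[1.0530, 1.9616]  P^+=[0.2495 -0.0988; -0.0988 0.8563]
step 2: x^-=[0.8818, 1.3362]  P^-=[0.8373 -0.3407; -0.3407 0.8446]  S=[1.1540]  K=[0.7196; -0.2806]  nu=[-1.6585]  x^+=[-0.3118, 1.8016]  P^+=[0.2396 -0.1077; -0.1077 0.7537]
step 3: x^-=[-0.7376, 1.5341]  P^-=[0.8231 -0.3304; -0.3304 0.7802]  S=[1.1402]  K=[0.7161; -0.2761]  nu=[3.4369]  x^+=[1.7236, 0.5853]  P^+=[0.2384 -0.1050; -0.1050 0.6933]
step 4: x^-=[1.9685, 0.0604]  P^-=[0.8176 -0.3175; -0.3175 0.7394]  S=[1.1352]  K=[0.7146; -0.2666]  nu=[-2.2697]  x^+=[0.3465, 0.6656]  P^+=[0.2379 -0.1012; -0.1012 0.6587]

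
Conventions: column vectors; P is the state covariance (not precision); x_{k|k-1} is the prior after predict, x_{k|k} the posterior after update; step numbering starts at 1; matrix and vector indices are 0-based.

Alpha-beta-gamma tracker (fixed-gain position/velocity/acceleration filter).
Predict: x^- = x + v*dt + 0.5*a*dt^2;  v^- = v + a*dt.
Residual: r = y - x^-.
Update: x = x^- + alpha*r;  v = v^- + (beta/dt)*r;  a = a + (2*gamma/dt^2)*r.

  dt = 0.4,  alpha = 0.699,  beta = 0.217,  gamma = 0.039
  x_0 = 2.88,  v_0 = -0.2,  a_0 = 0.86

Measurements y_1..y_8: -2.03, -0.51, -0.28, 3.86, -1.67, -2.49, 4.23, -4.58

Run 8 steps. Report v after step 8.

step 1: x_pred=2.8688  r=-4.8988  x^+=-0.5555  v^+=-2.5136  a^+=-1.5282
step 2: x_pred=-1.6832  r=1.1732  x^+=-0.8631  v^+=-2.4884  a^+=-0.9563
step 3: x_pred=-1.9350  r=1.6550  x^+=-0.7782  v^+=-1.9731  a^+=-0.1494
step 4: x_pred=-1.5793  r=5.4393  x^+=2.2228  v^+=0.9180  a^+=2.5022
step 5: x_pred=2.7901  r=-4.4601  x^+=-0.3275  v^+=-0.5008  a^+=0.3279
step 6: x_pred=-0.5016  r=-1.9884  x^+=-1.8915  v^+=-1.4483  a^+=-0.6414
step 7: x_pred=-2.5221  r=6.7521  x^+=2.1976  v^+=1.9581  a^+=2.6502
step 8: x_pred=3.1929  r=-7.7729  x^+=-2.2404  v^+=-1.1986  a^+=-1.1391

v_post = -1.1986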